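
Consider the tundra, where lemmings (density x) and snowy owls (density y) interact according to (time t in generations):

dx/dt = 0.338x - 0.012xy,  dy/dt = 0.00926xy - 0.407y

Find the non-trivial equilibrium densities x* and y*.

x* ≈ 44, y* ≈ 28.2

Set dy/dt = 0 with y > 0: 0.00926x - 0.407 = 0, so x* = 0.407/0.00926 = 44.
Set dx/dt = 0 with x > 0: 0.338 - 0.012y = 0, so y* = 0.338/0.012 = 28.2.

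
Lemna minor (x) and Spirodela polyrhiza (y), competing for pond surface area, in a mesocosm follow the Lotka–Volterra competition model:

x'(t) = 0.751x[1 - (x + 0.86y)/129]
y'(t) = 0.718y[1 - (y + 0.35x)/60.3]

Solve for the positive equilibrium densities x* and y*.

Setting both brackets to zero gives the nullclines x + 0.86y = 129 and 0.35x + y = 60.3.
Substituting y = 60.3 - 0.35x into the first: x(1 - 0.86·0.35) = 129 - 0.86·60.3.
So x* = 77.1/0.699 = 110, and then y* = 60.3 - 0.35·110 = 21.7.

x* ≈ 110, y* ≈ 21.7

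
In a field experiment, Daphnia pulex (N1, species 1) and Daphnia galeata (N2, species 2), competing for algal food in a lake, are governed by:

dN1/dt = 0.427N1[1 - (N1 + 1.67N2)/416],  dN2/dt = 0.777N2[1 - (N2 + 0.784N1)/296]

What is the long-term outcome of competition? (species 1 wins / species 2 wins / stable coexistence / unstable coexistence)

unstable coexistence (outcome depends on initial conditions)

Compare the nullcline intercepts: K1/α12 = 416/1.67 = 249 < K2 = 296; K2/α21 = 296/0.784 = 378 < K1 = 416.
Since both are reversed, neither can invade when rare; the interior point is a saddle.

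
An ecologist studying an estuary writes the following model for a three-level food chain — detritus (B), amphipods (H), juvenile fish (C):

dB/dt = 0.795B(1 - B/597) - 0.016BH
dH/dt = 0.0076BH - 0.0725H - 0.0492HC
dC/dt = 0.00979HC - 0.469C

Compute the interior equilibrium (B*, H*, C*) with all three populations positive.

From dC/dt = 0: 0.00979H* = 0.469, so H* = 47.9.
From dB/dt = 0: 0.795(1 - B*/597) = 0.016·47.9, giving B* = 597·(1 - 0.964) = 21.4.
From dH/dt = 0: 0.0076·21.4 - 0.0725 = 0.0492C*, so C* = 0.0902/0.0492 = 1.83.

B* ≈ 21.4, H* ≈ 47.9, C* ≈ 1.83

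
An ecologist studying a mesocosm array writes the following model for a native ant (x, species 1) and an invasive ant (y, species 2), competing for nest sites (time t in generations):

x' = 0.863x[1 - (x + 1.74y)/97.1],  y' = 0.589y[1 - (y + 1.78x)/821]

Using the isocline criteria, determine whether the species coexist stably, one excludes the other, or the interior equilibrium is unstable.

Compare the nullcline intercepts: K1/α12 = 97.1/1.74 = 55.8 < K2 = 821; K2/α21 = 821/1.78 = 461 > K1 = 97.1.
Since the inequalities point opposite ways, species 2 can invade but species 1 cannot.

species 2 excludes species 1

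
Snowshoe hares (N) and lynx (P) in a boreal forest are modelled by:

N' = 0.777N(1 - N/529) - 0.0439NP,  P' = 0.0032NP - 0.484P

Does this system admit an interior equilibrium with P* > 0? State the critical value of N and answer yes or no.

The predator equation gives dP/dt > 0 only when N > 0.484/0.0032 = 151.
Without the predator, N → K = 529. Since 529 > 151, the predator can invade and persist.

Threshold N = 151; K > 151, so yes, the predator persists.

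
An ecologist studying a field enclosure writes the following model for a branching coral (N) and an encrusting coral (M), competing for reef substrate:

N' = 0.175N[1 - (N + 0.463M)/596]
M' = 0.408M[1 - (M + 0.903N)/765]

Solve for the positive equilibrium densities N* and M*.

N* ≈ 416, M* ≈ 390

Setting both brackets to zero gives the nullclines N + 0.463M = 596 and 0.903N + M = 765.
Substituting M = 765 - 0.903N into the first: N(1 - 0.463·0.903) = 596 - 0.463·765.
So N* = 242/0.582 = 416, and then M* = 765 - 0.903·416 = 390.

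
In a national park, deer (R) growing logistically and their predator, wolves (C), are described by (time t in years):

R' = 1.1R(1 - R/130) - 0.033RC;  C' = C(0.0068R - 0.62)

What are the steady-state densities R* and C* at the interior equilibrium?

From dC/dt = 0 with C > 0: 0.0068R* = 0.62, so R* = 91.2.
Substitute into dR/dt = 0: 1.1(1 - 91.2/130) = 0.033C*.
The bracket is 0.299, giving C* = 0.329/0.033 = 9.95.

R* ≈ 91.2, C* ≈ 9.95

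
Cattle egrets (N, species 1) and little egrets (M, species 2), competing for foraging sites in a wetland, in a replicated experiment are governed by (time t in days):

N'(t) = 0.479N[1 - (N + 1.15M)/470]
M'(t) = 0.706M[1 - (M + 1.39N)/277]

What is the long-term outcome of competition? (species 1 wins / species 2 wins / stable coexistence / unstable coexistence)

species 1 excludes species 2

Compare the nullcline intercepts: K1/α12 = 470/1.15 = 409 > K2 = 277; K2/α21 = 277/1.39 = 199 < K1 = 470.
Since the inequalities point opposite ways, species 1 can invade but species 2 cannot.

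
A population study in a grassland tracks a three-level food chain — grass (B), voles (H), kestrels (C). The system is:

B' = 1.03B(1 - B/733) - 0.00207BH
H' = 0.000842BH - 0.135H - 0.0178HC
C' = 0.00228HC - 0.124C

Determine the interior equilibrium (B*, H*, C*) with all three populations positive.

B* ≈ 653, H* ≈ 54.4, C* ≈ 23.3

From dC/dt = 0: 0.00228H* = 0.124, so H* = 54.4.
From dB/dt = 0: 1.03(1 - B*/733) = 0.00207·54.4, giving B* = 733·(1 - 0.109) = 653.
From dH/dt = 0: 0.000842·653 - 0.135 = 0.0178C*, so C* = 0.415/0.0178 = 23.3.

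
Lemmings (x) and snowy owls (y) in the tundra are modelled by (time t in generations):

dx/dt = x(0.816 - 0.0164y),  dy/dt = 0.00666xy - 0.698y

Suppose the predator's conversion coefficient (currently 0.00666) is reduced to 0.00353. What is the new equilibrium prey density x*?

x* ≈ 198

At the interior fixed point, setting dy/dt = 0 with y > 0 fixes x* = (predator death rate)/(xy coefficient) — independent of the other coefficients.
With the change, x* = 0.698/0.00353 = 198; it rises from 105.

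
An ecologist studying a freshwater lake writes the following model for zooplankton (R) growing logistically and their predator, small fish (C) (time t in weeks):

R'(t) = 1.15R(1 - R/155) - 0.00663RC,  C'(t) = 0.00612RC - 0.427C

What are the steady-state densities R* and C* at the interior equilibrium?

From dC/dt = 0 with C > 0: 0.00612R* = 0.427, so R* = 69.8.
Substitute into dR/dt = 0: 1.15(1 - 69.8/155) = 0.00663C*.
The bracket is 0.55, giving C* = 0.632/0.00663 = 95.4.

R* ≈ 69.8, C* ≈ 95.4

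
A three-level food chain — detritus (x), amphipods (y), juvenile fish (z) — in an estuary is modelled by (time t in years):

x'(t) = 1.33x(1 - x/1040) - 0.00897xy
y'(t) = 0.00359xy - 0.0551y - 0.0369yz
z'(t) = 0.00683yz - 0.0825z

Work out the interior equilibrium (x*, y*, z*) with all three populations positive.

From dz/dt = 0: 0.00683y* = 0.0825, so y* = 12.1.
From dx/dt = 0: 1.33(1 - x*/1040) = 0.00897·12.1, giving x* = 1040·(1 - 0.0815) = 955.
From dy/dt = 0: 0.00359·955 - 0.0551 = 0.0369z*, so z* = 3.37/0.0369 = 91.4.

x* ≈ 955, y* ≈ 12.1, z* ≈ 91.4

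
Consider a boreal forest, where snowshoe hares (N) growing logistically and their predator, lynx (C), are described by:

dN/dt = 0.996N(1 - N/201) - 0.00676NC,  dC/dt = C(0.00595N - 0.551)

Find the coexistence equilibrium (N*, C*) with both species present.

From dC/dt = 0 with C > 0: 0.00595N* = 0.551, so N* = 92.6.
Substitute into dN/dt = 0: 0.996(1 - 92.6/201) = 0.00676C*.
The bracket is 0.539, giving C* = 0.537/0.00676 = 79.5.

N* ≈ 92.6, C* ≈ 79.5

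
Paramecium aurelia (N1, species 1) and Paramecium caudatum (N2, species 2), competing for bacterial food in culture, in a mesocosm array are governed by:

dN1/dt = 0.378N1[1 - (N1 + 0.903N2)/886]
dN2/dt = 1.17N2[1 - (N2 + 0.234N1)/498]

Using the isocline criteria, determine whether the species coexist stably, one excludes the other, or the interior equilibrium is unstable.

stable coexistence

Compare the nullcline intercepts: K1/α12 = 886/0.903 = 981 > K2 = 498; K2/α21 = 498/0.234 = 2130 > K1 = 886.
Since both inequalities hold, each species can invade when rare, so the interior equilibrium is stable.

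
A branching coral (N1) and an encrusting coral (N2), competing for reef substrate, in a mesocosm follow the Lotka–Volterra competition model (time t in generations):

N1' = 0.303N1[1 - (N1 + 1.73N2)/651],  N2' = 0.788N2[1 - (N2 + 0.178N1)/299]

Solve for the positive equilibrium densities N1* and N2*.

Setting both brackets to zero gives the nullclines N1 + 1.73N2 = 651 and 0.178N1 + N2 = 299.
Substituting N2 = 299 - 0.178N1 into the first: N1(1 - 1.73·0.178) = 651 - 1.73·299.
So N1* = 134/0.692 = 193, and then N2* = 299 - 0.178·193 = 265.

N1* ≈ 193, N2* ≈ 265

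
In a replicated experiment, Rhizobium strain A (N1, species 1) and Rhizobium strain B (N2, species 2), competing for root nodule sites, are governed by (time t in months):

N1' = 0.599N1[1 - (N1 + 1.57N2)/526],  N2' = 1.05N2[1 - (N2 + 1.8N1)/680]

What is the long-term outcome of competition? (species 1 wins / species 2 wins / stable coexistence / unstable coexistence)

Compare the nullcline intercepts: K1/α12 = 526/1.57 = 335 < K2 = 680; K2/α21 = 680/1.8 = 378 < K1 = 526.
Since both are reversed, neither can invade when rare; the interior point is a saddle.

unstable coexistence (outcome depends on initial conditions)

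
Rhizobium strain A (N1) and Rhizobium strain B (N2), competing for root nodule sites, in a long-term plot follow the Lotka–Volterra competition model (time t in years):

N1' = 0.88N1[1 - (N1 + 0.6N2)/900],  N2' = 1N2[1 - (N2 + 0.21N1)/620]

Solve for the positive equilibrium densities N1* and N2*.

Setting both brackets to zero gives the nullclines N1 + 0.6N2 = 900 and 0.21N1 + N2 = 620.
Substituting N2 = 620 - 0.21N1 into the first: N1(1 - 0.6·0.21) = 900 - 0.6·620.
So N1* = 528/0.874 = 604, and then N2* = 620 - 0.21·604 = 493.

N1* ≈ 604, N2* ≈ 493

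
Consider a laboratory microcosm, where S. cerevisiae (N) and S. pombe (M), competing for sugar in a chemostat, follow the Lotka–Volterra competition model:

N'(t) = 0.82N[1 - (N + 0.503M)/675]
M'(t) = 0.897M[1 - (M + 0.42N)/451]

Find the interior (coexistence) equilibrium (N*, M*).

Setting both brackets to zero gives the nullclines N + 0.503M = 675 and 0.42N + M = 451.
Substituting M = 451 - 0.42N into the first: N(1 - 0.503·0.42) = 675 - 0.503·451.
So N* = 448/0.789 = 568, and then M* = 451 - 0.42·568 = 212.

N* ≈ 568, M* ≈ 212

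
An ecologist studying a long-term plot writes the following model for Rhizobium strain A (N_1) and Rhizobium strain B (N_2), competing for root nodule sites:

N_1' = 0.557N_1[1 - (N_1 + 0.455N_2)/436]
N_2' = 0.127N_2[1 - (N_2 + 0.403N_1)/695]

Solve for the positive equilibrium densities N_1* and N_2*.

Setting both brackets to zero gives the nullclines N_1 + 0.455N_2 = 436 and 0.403N_1 + N_2 = 695.
Substituting N_2 = 695 - 0.403N_1 into the first: N_1(1 - 0.455·0.403) = 436 - 0.455·695.
So N_1* = 120/0.817 = 147, and then N_2* = 695 - 0.403·147 = 636.

N_1* ≈ 147, N_2* ≈ 636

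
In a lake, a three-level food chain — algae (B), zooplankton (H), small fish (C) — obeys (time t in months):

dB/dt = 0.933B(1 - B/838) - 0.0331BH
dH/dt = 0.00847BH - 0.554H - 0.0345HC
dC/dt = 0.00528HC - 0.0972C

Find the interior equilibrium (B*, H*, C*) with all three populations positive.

From dC/dt = 0: 0.00528H* = 0.0972, so H* = 18.4.
From dB/dt = 0: 0.933(1 - B*/838) = 0.0331·18.4, giving B* = 838·(1 - 0.653) = 291.
From dH/dt = 0: 0.00847·291 - 0.554 = 0.0345C*, so C* = 1.91/0.0345 = 55.3.

B* ≈ 291, H* ≈ 18.4, C* ≈ 55.3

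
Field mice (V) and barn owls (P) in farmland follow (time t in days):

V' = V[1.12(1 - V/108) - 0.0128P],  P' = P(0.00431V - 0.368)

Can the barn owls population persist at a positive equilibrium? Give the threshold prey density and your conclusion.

Threshold V = 85.4; K > 85.4, so yes, the predator persists.

The predator equation gives dP/dt > 0 only when V > 0.368/0.00431 = 85.4.
Without the predator, V → K = 108. Since 108 > 85.4, the predator can invade and persist.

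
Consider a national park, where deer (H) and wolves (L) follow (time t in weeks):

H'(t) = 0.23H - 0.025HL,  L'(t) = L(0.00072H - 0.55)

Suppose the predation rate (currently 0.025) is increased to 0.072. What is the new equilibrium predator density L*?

L* ≈ 3.19

At the interior fixed point, setting dH/dt = 0 with H > 0 fixes L* = (prey growth rate)/(HL coefficient) — independent of the other coefficients.
With the change, L* = 0.23/0.072 = 3.19; it falls from 9.2.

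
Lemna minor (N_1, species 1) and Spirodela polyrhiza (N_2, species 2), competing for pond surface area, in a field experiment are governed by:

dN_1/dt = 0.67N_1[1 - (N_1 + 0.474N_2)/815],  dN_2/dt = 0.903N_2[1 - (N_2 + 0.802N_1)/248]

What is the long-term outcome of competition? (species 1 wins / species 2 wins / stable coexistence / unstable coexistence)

species 1 excludes species 2

Compare the nullcline intercepts: K1/α12 = 815/0.474 = 1720 > K2 = 248; K2/α21 = 248/0.802 = 309 < K1 = 815.
Since the inequalities point opposite ways, species 1 can invade but species 2 cannot.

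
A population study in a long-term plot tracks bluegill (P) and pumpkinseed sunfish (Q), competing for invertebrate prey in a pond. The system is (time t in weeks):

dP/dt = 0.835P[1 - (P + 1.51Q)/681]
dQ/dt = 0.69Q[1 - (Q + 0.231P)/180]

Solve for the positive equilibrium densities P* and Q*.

P* ≈ 628, Q* ≈ 34.8

Setting both brackets to zero gives the nullclines P + 1.51Q = 681 and 0.231P + Q = 180.
Substituting Q = 180 - 0.231P into the first: P(1 - 1.51·0.231) = 681 - 1.51·180.
So P* = 409/0.651 = 628, and then Q* = 180 - 0.231·628 = 34.8.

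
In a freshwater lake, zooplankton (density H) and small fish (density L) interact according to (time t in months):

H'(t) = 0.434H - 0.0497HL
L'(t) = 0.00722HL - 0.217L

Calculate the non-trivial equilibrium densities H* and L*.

H* ≈ 30.1, L* ≈ 8.73

Set dL/dt = 0 with L > 0: 0.00722H - 0.217 = 0, so H* = 0.217/0.00722 = 30.1.
Set dH/dt = 0 with H > 0: 0.434 - 0.0497L = 0, so L* = 0.434/0.0497 = 8.73.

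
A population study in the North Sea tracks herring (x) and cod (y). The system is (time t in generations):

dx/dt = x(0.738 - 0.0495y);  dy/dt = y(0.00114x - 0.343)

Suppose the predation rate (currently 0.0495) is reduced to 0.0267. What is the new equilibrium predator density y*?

At the interior fixed point, setting dx/dt = 0 with x > 0 fixes y* = (prey growth rate)/(xy coefficient) — independent of the other coefficients.
With the change, y* = 0.738/0.0267 = 27.6; it rises from 14.9.

y* ≈ 27.6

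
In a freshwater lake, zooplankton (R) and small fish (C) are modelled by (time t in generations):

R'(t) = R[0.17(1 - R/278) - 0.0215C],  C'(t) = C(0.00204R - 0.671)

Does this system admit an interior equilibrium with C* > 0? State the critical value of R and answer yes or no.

The predator equation gives dC/dt > 0 only when R > 0.671/0.00204 = 329.
Without the predator, R → K = 278. Since 278 < 329, the predator cannot invade.

Threshold R = 329; K < 329, so no, the predator goes extinct.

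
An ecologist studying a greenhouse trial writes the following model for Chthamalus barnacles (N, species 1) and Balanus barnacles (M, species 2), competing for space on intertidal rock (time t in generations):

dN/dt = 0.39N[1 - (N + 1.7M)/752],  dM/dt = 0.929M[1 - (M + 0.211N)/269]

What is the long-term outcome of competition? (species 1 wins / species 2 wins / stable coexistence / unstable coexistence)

stable coexistence

Compare the nullcline intercepts: K1/α12 = 752/1.7 = 442 > K2 = 269; K2/α21 = 269/0.211 = 1270 > K1 = 752.
Since both inequalities hold, each species can invade when rare, so the interior equilibrium is stable.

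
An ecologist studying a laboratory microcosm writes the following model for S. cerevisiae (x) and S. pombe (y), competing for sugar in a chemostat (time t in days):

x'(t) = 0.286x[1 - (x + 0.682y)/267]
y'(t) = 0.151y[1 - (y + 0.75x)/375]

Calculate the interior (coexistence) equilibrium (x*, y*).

x* ≈ 23, y* ≈ 358

Setting both brackets to zero gives the nullclines x + 0.682y = 267 and 0.75x + y = 375.
Substituting y = 375 - 0.75x into the first: x(1 - 0.682·0.75) = 267 - 0.682·375.
So x* = 11.2/0.488 = 23, and then y* = 375 - 0.75·23 = 358.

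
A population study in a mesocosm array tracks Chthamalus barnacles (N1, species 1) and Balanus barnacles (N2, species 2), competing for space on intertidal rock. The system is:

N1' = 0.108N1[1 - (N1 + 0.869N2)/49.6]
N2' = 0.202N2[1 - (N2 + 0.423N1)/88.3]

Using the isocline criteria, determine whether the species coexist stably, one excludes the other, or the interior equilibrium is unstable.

Compare the nullcline intercepts: K1/α12 = 49.6/0.869 = 57.1 < K2 = 88.3; K2/α21 = 88.3/0.423 = 209 > K1 = 49.6.
Since the inequalities point opposite ways, species 2 can invade but species 1 cannot.

species 2 excludes species 1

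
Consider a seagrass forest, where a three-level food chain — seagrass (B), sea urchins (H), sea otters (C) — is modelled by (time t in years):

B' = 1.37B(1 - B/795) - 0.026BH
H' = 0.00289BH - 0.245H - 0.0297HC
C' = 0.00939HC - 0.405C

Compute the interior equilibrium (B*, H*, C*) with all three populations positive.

B* ≈ 144, H* ≈ 43.1, C* ≈ 5.79

From dC/dt = 0: 0.00939H* = 0.405, so H* = 43.1.
From dB/dt = 0: 1.37(1 - B*/795) = 0.026·43.1, giving B* = 795·(1 - 0.819) = 144.
From dH/dt = 0: 0.00289·144 - 0.245 = 0.0297C*, so C* = 0.172/0.0297 = 5.79.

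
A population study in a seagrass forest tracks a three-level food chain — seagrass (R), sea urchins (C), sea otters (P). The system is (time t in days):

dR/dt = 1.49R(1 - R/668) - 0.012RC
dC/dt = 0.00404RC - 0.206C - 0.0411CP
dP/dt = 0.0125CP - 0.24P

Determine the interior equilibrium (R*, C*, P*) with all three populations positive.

From dP/dt = 0: 0.0125C* = 0.24, so C* = 19.2.
From dR/dt = 0: 1.49(1 - R*/668) = 0.012·19.2, giving R* = 668·(1 - 0.155) = 565.
From dC/dt = 0: 0.00404·565 - 0.206 = 0.0411P*, so P* = 2.08/0.0411 = 50.5.

R* ≈ 565, C* ≈ 19.2, P* ≈ 50.5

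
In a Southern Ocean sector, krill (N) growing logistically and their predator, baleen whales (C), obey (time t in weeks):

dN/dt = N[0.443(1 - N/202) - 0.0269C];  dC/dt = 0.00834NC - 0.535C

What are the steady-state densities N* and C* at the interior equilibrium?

From dC/dt = 0 with C > 0: 0.00834N* = 0.535, so N* = 64.1.
Substitute into dN/dt = 0: 0.443(1 - 64.1/202) = 0.0269C*.
The bracket is 0.682, giving C* = 0.302/0.0269 = 11.2.

N* ≈ 64.1, C* ≈ 11.2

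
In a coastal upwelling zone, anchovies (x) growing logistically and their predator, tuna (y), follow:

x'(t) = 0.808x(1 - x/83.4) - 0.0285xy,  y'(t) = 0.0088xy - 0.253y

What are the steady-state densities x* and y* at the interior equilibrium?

From dy/dt = 0 with y > 0: 0.0088x* = 0.253, so x* = 28.8.
Substitute into dx/dt = 0: 0.808(1 - 28.8/83.4) = 0.0285y*.
The bracket is 0.655, giving y* = 0.529/0.0285 = 18.6.

x* ≈ 28.8, y* ≈ 18.6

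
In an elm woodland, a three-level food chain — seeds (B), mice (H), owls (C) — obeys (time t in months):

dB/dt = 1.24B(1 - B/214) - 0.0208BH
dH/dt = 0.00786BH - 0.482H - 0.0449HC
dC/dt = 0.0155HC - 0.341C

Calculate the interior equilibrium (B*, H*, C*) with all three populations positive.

From dC/dt = 0: 0.0155H* = 0.341, so H* = 22.
From dB/dt = 0: 1.24(1 - B*/214) = 0.0208·22, giving B* = 214·(1 - 0.369) = 135.
From dH/dt = 0: 0.00786·135 - 0.482 = 0.0449C*, so C* = 0.579/0.0449 = 12.9.

B* ≈ 135, H* ≈ 22, C* ≈ 12.9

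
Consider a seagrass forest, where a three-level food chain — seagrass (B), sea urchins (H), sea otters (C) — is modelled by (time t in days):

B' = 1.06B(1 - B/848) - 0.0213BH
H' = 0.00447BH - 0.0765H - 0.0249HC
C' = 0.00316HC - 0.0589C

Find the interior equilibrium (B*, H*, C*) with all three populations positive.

From dC/dt = 0: 0.00316H* = 0.0589, so H* = 18.6.
From dB/dt = 0: 1.06(1 - B*/848) = 0.0213·18.6, giving B* = 848·(1 - 0.375) = 530.
From dH/dt = 0: 0.00447·530 - 0.0765 = 0.0249C*, so C* = 2.29/0.0249 = 92.1.

B* ≈ 530, H* ≈ 18.6, C* ≈ 92.1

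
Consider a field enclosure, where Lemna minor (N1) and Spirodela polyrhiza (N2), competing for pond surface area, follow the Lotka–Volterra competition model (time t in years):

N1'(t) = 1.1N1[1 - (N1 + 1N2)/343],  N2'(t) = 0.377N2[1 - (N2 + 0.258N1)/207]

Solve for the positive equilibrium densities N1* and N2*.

N1* ≈ 183, N2* ≈ 160

Setting both brackets to zero gives the nullclines N1 + 1N2 = 343 and 0.258N1 + N2 = 207.
Substituting N2 = 207 - 0.258N1 into the first: N1(1 - 1·0.258) = 343 - 1·207.
So N1* = 136/0.742 = 183, and then N2* = 207 - 0.258·183 = 160.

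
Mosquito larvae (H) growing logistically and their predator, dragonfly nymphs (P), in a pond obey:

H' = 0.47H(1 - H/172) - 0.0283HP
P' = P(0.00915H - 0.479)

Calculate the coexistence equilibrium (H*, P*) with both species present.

From dP/dt = 0 with P > 0: 0.00915H* = 0.479, so H* = 52.3.
Substitute into dH/dt = 0: 0.47(1 - 52.3/172) = 0.0283P*.
The bracket is 0.696, giving P* = 0.327/0.0283 = 11.6.

H* ≈ 52.3, P* ≈ 11.6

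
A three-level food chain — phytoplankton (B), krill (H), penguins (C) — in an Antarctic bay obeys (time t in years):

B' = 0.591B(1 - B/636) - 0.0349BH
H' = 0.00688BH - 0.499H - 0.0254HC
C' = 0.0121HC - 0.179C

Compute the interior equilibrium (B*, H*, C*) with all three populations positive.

From dC/dt = 0: 0.0121H* = 0.179, so H* = 14.8.
From dB/dt = 0: 0.591(1 - B*/636) = 0.0349·14.8, giving B* = 636·(1 - 0.874) = 80.4.
From dH/dt = 0: 0.00688·80.4 - 0.499 = 0.0254C*, so C* = 0.0541/0.0254 = 2.13.

B* ≈ 80.4, H* ≈ 14.8, C* ≈ 2.13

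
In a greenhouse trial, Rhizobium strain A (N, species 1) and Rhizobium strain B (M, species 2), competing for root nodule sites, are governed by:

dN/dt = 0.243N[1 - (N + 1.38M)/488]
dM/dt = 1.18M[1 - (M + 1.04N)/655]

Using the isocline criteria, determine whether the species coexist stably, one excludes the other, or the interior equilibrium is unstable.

species 2 excludes species 1

Compare the nullcline intercepts: K1/α12 = 488/1.38 = 354 < K2 = 655; K2/α21 = 655/1.04 = 630 > K1 = 488.
Since the inequalities point opposite ways, species 2 can invade but species 1 cannot.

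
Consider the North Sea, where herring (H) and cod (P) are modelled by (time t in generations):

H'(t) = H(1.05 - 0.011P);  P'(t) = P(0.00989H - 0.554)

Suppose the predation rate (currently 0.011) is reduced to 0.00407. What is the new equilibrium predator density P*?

P* ≈ 258

At the interior fixed point, setting dH/dt = 0 with H > 0 fixes P* = (prey growth rate)/(HP coefficient) — independent of the other coefficients.
With the change, P* = 1.05/0.00407 = 258; it rises from 95.5.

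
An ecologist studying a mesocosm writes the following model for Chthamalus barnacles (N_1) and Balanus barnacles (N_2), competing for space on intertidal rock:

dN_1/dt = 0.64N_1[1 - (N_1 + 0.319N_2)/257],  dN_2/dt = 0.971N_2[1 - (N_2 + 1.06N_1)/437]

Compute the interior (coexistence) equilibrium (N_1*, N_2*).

Setting both brackets to zero gives the nullclines N_1 + 0.319N_2 = 257 and 1.06N_1 + N_2 = 437.
Substituting N_2 = 437 - 1.06N_1 into the first: N_1(1 - 0.319·1.06) = 257 - 0.319·437.
So N_1* = 118/0.662 = 178, and then N_2* = 437 - 1.06·178 = 249.

N_1* ≈ 178, N_2* ≈ 249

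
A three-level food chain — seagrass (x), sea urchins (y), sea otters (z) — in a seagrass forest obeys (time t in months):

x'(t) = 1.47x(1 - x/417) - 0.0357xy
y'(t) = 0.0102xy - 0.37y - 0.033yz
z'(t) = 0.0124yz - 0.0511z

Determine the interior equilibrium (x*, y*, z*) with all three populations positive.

x* ≈ 375, y* ≈ 4.12, z* ≈ 105

From dz/dt = 0: 0.0124y* = 0.0511, so y* = 4.12.
From dx/dt = 0: 1.47(1 - x*/417) = 0.0357·4.12, giving x* = 417·(1 - 0.1) = 375.
From dy/dt = 0: 0.0102·375 - 0.37 = 0.033z*, so z* = 3.46/0.033 = 105.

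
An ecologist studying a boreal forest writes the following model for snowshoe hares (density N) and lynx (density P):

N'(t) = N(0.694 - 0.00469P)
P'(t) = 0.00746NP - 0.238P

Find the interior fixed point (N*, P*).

N* ≈ 31.9, P* ≈ 148

Set dP/dt = 0 with P > 0: 0.00746N - 0.238 = 0, so N* = 0.238/0.00746 = 31.9.
Set dN/dt = 0 with N > 0: 0.694 - 0.00469P = 0, so P* = 0.694/0.00469 = 148.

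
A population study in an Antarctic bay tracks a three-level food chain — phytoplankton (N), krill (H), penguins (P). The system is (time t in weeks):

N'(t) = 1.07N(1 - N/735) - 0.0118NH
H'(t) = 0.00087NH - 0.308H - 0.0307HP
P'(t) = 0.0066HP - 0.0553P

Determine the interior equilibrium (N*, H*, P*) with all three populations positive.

N* ≈ 667, H* ≈ 8.38, P* ≈ 8.87

From dP/dt = 0: 0.0066H* = 0.0553, so H* = 8.38.
From dN/dt = 0: 1.07(1 - N*/735) = 0.0118·8.38, giving N* = 735·(1 - 0.0924) = 667.
From dH/dt = 0: 0.00087·667 - 0.308 = 0.0307P*, so P* = 0.272/0.0307 = 8.87.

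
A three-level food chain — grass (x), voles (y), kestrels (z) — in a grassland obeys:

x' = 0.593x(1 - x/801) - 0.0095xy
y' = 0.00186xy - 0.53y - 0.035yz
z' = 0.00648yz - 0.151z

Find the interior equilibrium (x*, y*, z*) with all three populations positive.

From dz/dt = 0: 0.00648y* = 0.151, so y* = 23.3.
From dx/dt = 0: 0.593(1 - x*/801) = 0.0095·23.3, giving x* = 801·(1 - 0.373) = 502.
From dy/dt = 0: 0.00186·502 - 0.53 = 0.035z*, so z* = 0.404/0.035 = 11.5.

x* ≈ 502, y* ≈ 23.3, z* ≈ 11.5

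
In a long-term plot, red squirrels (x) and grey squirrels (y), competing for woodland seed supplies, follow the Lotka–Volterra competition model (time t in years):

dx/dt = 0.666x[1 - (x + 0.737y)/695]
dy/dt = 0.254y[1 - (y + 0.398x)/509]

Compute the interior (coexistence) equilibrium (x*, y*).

Setting both brackets to zero gives the nullclines x + 0.737y = 695 and 0.398x + y = 509.
Substituting y = 509 - 0.398x into the first: x(1 - 0.737·0.398) = 695 - 0.737·509.
So x* = 320/0.707 = 453, and then y* = 509 - 0.398·453 = 329.

x* ≈ 453, y* ≈ 329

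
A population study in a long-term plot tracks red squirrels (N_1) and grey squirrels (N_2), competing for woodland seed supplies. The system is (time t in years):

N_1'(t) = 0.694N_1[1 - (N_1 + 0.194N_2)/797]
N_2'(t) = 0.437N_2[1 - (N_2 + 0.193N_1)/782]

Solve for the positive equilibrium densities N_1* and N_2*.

Setting both brackets to zero gives the nullclines N_1 + 0.194N_2 = 797 and 0.193N_1 + N_2 = 782.
Substituting N_2 = 782 - 0.193N_1 into the first: N_1(1 - 0.194·0.193) = 797 - 0.194·782.
So N_1* = 645/0.963 = 670, and then N_2* = 782 - 0.193·670 = 653.

N_1* ≈ 670, N_2* ≈ 653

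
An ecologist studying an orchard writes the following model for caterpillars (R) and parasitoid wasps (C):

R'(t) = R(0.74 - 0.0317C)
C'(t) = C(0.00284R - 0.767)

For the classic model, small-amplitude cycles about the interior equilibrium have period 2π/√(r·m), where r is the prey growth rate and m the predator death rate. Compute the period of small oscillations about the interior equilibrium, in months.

Here r = 0.74 and m = 0.767, so r·m = 0.568.
ω = √0.568 = 0.753 per month, hence T = 2π/ω ≈ 8.34 months.

T ≈ 8.34 months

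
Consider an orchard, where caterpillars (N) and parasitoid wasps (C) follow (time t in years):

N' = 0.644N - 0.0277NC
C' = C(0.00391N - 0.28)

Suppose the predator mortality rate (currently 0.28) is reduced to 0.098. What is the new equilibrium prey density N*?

N* ≈ 25.1

At the interior fixed point, setting dC/dt = 0 with C > 0 fixes N* = (predator death rate)/(NC coefficient) — independent of the other coefficients.
With the change, N* = 0.098/0.00391 = 25.1; it falls from 71.6.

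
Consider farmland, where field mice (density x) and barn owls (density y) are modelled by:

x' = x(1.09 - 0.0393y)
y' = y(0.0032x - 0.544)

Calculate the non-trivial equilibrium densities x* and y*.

x* ≈ 170, y* ≈ 27.7

Set dy/dt = 0 with y > 0: 0.0032x - 0.544 = 0, so x* = 0.544/0.0032 = 170.
Set dx/dt = 0 with x > 0: 1.09 - 0.0393y = 0, so y* = 1.09/0.0393 = 27.7.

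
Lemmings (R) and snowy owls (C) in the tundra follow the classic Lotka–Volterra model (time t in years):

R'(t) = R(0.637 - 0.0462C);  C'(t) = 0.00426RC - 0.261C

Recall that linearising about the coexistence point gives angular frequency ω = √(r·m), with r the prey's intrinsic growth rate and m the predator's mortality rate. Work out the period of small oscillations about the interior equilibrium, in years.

T ≈ 15.4 years

Here r = 0.637 and m = 0.261, so r·m = 0.166.
ω = √0.166 = 0.408 per year, hence T = 2π/ω ≈ 15.4 years.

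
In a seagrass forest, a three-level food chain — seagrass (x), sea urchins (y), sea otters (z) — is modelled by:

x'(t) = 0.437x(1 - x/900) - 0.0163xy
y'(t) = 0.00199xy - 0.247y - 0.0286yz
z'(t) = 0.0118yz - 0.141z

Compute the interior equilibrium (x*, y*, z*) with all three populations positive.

From dz/dt = 0: 0.0118y* = 0.141, so y* = 11.9.
From dx/dt = 0: 0.437(1 - x*/900) = 0.0163·11.9, giving x* = 900·(1 - 0.446) = 499.
From dy/dt = 0: 0.00199·499 - 0.247 = 0.0286z*, so z* = 0.746/0.0286 = 26.1.

x* ≈ 499, y* ≈ 11.9, z* ≈ 26.1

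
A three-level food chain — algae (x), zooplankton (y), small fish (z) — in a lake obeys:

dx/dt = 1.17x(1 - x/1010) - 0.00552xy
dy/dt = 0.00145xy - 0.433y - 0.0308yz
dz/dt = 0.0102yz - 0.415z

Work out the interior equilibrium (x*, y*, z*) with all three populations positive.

From dz/dt = 0: 0.0102y* = 0.415, so y* = 40.7.
From dx/dt = 0: 1.17(1 - x*/1010) = 0.00552·40.7, giving x* = 1010·(1 - 0.192) = 816.
From dy/dt = 0: 0.00145·816 - 0.433 = 0.0308z*, so z* = 0.75/0.0308 = 24.4.

x* ≈ 816, y* ≈ 40.7, z* ≈ 24.4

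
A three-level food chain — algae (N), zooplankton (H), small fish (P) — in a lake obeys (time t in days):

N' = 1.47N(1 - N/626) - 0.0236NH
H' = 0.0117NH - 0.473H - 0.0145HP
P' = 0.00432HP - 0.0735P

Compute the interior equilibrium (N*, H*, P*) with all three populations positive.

N* ≈ 455, H* ≈ 17, P* ≈ 335

From dP/dt = 0: 0.00432H* = 0.0735, so H* = 17.
From dN/dt = 0: 1.47(1 - N*/626) = 0.0236·17, giving N* = 626·(1 - 0.273) = 455.
From dH/dt = 0: 0.0117·455 - 0.473 = 0.0145P*, so P* = 4.85/0.0145 = 335.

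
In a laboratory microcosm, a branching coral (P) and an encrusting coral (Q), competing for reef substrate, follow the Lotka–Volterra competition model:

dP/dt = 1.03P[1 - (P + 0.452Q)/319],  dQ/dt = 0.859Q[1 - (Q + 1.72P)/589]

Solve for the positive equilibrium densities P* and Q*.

P* ≈ 237, Q* ≈ 181

Setting both brackets to zero gives the nullclines P + 0.452Q = 319 and 1.72P + Q = 589.
Substituting Q = 589 - 1.72P into the first: P(1 - 0.452·1.72) = 319 - 0.452·589.
So P* = 52.8/0.223 = 237, and then Q* = 589 - 1.72·237 = 181.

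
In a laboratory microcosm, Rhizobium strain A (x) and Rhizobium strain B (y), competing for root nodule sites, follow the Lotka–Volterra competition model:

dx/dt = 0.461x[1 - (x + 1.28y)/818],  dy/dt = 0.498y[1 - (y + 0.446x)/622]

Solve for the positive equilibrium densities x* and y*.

Setting both brackets to zero gives the nullclines x + 1.28y = 818 and 0.446x + y = 622.
Substituting y = 622 - 0.446x into the first: x(1 - 1.28·0.446) = 818 - 1.28·622.
So x* = 21.8/0.429 = 50.9, and then y* = 622 - 0.446·50.9 = 599.

x* ≈ 50.9, y* ≈ 599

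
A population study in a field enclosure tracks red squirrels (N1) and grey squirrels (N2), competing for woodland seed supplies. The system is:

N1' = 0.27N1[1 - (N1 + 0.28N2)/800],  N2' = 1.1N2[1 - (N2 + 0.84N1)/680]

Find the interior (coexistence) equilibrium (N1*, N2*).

Setting both brackets to zero gives the nullclines N1 + 0.28N2 = 800 and 0.84N1 + N2 = 680.
Substituting N2 = 680 - 0.84N1 into the first: N1(1 - 0.28·0.84) = 800 - 0.28·680.
So N1* = 610/0.765 = 797, and then N2* = 680 - 0.84·797 = 10.5.

N1* ≈ 797, N2* ≈ 10.5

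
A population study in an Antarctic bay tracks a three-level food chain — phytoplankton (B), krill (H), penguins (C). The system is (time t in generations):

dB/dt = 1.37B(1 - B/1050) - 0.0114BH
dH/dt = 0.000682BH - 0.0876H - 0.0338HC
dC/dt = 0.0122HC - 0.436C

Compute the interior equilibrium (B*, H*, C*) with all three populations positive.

From dC/dt = 0: 0.0122H* = 0.436, so H* = 35.7.
From dB/dt = 0: 1.37(1 - B*/1050) = 0.0114·35.7, giving B* = 1050·(1 - 0.297) = 738.
From dH/dt = 0: 0.000682·738 - 0.0876 = 0.0338C*, so C* = 0.416/0.0338 = 12.3.

B* ≈ 738, H* ≈ 35.7, C* ≈ 12.3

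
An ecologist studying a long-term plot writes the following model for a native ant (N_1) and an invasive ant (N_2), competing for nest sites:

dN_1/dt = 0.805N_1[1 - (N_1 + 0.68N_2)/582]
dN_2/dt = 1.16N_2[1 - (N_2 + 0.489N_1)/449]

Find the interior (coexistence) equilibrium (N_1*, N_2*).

N_1* ≈ 415, N_2* ≈ 246

Setting both brackets to zero gives the nullclines N_1 + 0.68N_2 = 582 and 0.489N_1 + N_2 = 449.
Substituting N_2 = 449 - 0.489N_1 into the first: N_1(1 - 0.68·0.489) = 582 - 0.68·449.
So N_1* = 277/0.667 = 415, and then N_2* = 449 - 0.489·415 = 246.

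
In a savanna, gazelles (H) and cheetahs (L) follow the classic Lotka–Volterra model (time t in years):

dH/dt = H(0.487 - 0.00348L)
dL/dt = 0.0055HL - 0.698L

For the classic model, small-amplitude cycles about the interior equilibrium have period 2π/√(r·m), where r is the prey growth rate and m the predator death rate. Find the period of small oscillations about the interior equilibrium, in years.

T ≈ 10.8 years

Here r = 0.487 and m = 0.698, so r·m = 0.34.
ω = √0.34 = 0.583 per year, hence T = 2π/ω ≈ 10.8 years.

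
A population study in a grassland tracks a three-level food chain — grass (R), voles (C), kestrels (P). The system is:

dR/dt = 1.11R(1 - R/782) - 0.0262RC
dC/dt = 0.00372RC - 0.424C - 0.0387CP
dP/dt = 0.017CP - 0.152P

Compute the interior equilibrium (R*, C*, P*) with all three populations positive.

From dP/dt = 0: 0.017C* = 0.152, so C* = 8.94.
From dR/dt = 0: 1.11(1 - R*/782) = 0.0262·8.94, giving R* = 782·(1 - 0.211) = 617.
From dC/dt = 0: 0.00372·617 - 0.424 = 0.0387P*, so P* = 1.87/0.0387 = 48.3.

R* ≈ 617, C* ≈ 8.94, P* ≈ 48.3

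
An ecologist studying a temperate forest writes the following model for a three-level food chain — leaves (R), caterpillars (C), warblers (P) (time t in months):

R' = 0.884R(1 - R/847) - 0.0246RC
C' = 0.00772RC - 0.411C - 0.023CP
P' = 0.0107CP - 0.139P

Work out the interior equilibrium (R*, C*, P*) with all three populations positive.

R* ≈ 541, C* ≈ 13, P* ≈ 164

From dP/dt = 0: 0.0107C* = 0.139, so C* = 13.
From dR/dt = 0: 0.884(1 - R*/847) = 0.0246·13, giving R* = 847·(1 - 0.362) = 541.
From dC/dt = 0: 0.00772·541 - 0.411 = 0.023P*, so P* = 3.76/0.023 = 164.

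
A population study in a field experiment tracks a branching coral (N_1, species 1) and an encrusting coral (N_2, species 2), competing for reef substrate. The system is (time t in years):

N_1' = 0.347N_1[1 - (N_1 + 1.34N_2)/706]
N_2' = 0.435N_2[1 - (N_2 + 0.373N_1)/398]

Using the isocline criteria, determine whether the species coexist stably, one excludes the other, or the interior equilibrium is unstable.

stable coexistence

Compare the nullcline intercepts: K1/α12 = 706/1.34 = 527 > K2 = 398; K2/α21 = 398/0.373 = 1070 > K1 = 706.
Since both inequalities hold, each species can invade when rare, so the interior equilibrium is stable.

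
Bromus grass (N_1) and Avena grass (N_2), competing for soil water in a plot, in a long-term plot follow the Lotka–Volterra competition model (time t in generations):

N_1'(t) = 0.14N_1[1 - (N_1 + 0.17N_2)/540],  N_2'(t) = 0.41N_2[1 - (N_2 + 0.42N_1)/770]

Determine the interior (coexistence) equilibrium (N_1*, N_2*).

Setting both brackets to zero gives the nullclines N_1 + 0.17N_2 = 540 and 0.42N_1 + N_2 = 770.
Substituting N_2 = 770 - 0.42N_1 into the first: N_1(1 - 0.17·0.42) = 540 - 0.17·770.
So N_1* = 409/0.929 = 441, and then N_2* = 770 - 0.42·441 = 585.

N_1* ≈ 441, N_2* ≈ 585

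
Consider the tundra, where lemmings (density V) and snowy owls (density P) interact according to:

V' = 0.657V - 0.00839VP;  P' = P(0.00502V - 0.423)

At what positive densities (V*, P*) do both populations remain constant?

Set dP/dt = 0 with P > 0: 0.00502V - 0.423 = 0, so V* = 0.423/0.00502 = 84.3.
Set dV/dt = 0 with V > 0: 0.657 - 0.00839P = 0, so P* = 0.657/0.00839 = 78.3.

V* ≈ 84.3, P* ≈ 78.3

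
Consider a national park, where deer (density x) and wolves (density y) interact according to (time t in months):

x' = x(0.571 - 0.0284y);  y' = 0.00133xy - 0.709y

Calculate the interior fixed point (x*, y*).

Set dy/dt = 0 with y > 0: 0.00133x - 0.709 = 0, so x* = 0.709/0.00133 = 533.
Set dx/dt = 0 with x > 0: 0.571 - 0.0284y = 0, so y* = 0.571/0.0284 = 20.1.

x* ≈ 533, y* ≈ 20.1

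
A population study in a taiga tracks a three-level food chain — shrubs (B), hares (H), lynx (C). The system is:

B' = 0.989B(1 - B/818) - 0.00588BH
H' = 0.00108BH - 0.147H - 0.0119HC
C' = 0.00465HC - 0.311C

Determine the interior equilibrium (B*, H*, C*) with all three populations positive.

B* ≈ 493, H* ≈ 66.9, C* ≈ 32.4

From dC/dt = 0: 0.00465H* = 0.311, so H* = 66.9.
From dB/dt = 0: 0.989(1 - B*/818) = 0.00588·66.9, giving B* = 818·(1 - 0.398) = 493.
From dH/dt = 0: 0.00108·493 - 0.147 = 0.0119C*, so C* = 0.385/0.0119 = 32.4.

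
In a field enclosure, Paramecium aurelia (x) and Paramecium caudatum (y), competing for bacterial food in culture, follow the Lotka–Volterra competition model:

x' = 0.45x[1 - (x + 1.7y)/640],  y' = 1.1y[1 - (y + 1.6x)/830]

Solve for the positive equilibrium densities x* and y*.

Setting both brackets to zero gives the nullclines x + 1.7y = 640 and 1.6x + y = 830.
Substituting y = 830 - 1.6x into the first: x(1 - 1.7·1.6) = 640 - 1.7·830.
So x* = -771/-1.72 = 448, and then y* = 830 - 1.6·448 = 113.

x* ≈ 448, y* ≈ 113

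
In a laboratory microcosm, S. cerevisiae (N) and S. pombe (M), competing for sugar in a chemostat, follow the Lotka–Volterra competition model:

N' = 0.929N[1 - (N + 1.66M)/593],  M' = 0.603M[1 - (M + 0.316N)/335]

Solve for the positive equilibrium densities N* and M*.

N* ≈ 77.6, M* ≈ 310

Setting both brackets to zero gives the nullclines N + 1.66M = 593 and 0.316N + M = 335.
Substituting M = 335 - 0.316N into the first: N(1 - 1.66·0.316) = 593 - 1.66·335.
So N* = 36.9/0.475 = 77.6, and then M* = 335 - 0.316·77.6 = 310.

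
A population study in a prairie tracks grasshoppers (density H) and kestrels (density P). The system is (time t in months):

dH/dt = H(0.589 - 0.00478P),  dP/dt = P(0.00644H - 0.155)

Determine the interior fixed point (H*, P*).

Set dP/dt = 0 with P > 0: 0.00644H - 0.155 = 0, so H* = 0.155/0.00644 = 24.1.
Set dH/dt = 0 with H > 0: 0.589 - 0.00478P = 0, so P* = 0.589/0.00478 = 123.

H* ≈ 24.1, P* ≈ 123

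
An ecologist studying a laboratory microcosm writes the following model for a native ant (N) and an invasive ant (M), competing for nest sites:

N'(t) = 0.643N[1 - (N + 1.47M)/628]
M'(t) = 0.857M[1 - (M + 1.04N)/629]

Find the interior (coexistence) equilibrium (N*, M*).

Setting both brackets to zero gives the nullclines N + 1.47M = 628 and 1.04N + M = 629.
Substituting M = 629 - 1.04N into the first: N(1 - 1.47·1.04) = 628 - 1.47·629.
So N* = -297/-0.529 = 561, and then M* = 629 - 1.04·561 = 45.6.

N* ≈ 561, M* ≈ 45.6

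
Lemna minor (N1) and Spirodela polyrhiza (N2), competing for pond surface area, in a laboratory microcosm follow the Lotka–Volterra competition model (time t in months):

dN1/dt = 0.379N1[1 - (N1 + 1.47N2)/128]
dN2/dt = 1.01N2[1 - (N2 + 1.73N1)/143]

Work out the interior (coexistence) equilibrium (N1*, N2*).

N1* ≈ 53.3, N2* ≈ 50.8

Setting both brackets to zero gives the nullclines N1 + 1.47N2 = 128 and 1.73N1 + N2 = 143.
Substituting N2 = 143 - 1.73N1 into the first: N1(1 - 1.47·1.73) = 128 - 1.47·143.
So N1* = -82.2/-1.54 = 53.3, and then N2* = 143 - 1.73·53.3 = 50.8.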